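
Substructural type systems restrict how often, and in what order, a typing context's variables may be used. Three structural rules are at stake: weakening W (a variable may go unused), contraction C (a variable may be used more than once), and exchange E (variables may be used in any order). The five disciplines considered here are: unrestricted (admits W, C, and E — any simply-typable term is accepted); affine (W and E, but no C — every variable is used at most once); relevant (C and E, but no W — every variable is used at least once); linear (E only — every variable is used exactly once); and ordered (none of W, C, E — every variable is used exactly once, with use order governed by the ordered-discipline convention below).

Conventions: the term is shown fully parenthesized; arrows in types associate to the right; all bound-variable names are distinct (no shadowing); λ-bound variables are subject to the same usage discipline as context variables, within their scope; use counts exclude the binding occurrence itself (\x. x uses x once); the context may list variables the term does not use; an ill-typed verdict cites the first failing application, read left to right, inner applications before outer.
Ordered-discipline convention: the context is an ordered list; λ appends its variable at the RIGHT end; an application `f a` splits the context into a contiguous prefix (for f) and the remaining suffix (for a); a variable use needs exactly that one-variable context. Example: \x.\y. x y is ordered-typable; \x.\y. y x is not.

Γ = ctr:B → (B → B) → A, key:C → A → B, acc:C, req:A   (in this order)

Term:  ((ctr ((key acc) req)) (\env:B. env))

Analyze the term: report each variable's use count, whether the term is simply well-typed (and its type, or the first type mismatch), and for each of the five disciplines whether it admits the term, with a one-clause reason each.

use counts: ctr=1, key=1, acc=1, req=1, env [bound]=1
left-to-right use order: ctr, key, acc, req, env
typing: the term checks, with type A
ordered: ✓, single-use (ctr, key, acc, req, env), ordered derivation ok
linear: ✓, each of ctr, key, acc, req, env used exactly once
affine: ✓, none of ctr, key, acc, req, env used more than once
relevant: ✓, at least one use each (ctr, key, acc, req, env)
unrestricted: ✓, type-checks (A) and nothing is barred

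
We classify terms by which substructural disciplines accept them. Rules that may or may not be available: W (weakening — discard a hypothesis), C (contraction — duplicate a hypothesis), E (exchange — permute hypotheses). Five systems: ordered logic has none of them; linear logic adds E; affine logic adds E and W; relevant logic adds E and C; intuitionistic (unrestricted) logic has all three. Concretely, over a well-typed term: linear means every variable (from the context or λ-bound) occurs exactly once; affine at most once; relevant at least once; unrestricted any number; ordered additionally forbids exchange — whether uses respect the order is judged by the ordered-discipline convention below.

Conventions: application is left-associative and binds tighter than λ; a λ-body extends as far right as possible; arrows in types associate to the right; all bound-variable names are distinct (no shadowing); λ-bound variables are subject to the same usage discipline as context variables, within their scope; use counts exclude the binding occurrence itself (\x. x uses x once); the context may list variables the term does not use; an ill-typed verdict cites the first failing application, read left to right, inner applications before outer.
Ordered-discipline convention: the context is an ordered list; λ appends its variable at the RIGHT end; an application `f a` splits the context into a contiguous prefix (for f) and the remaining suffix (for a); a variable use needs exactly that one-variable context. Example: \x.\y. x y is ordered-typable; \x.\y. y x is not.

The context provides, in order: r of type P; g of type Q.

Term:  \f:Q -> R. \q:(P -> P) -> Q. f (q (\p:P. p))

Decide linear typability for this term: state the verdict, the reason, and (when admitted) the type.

no — needs weakening: r, g unused
usage: r: 0; g: 0; f (bound): 1; q (bound): 1; p (bound): 1
uses in reading order: f, q, p
typing: ✓ — (Q -> R) -> ((P -> P) -> Q) -> R
across the five disciplines: ordered ✗; linear ✗; affine ✓; relevant ✗; unrestricted ✓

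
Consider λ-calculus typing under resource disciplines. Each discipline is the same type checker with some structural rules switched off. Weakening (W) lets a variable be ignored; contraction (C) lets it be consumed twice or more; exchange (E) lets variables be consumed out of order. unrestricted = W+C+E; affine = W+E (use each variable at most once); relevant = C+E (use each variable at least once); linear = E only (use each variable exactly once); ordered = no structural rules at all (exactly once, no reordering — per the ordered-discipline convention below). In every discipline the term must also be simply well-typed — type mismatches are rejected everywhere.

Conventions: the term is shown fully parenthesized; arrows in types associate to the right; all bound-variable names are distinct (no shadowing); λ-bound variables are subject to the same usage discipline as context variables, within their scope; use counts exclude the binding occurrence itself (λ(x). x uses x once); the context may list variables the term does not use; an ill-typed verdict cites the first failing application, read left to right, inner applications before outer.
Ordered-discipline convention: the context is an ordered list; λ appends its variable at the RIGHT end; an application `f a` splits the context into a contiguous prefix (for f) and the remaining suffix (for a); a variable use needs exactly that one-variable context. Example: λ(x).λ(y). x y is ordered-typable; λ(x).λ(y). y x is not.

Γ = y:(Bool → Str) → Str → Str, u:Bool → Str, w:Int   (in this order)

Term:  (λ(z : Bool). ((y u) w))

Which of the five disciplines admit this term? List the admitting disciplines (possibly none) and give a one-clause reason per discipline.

accepted by: none
use counts: y=1; u=1; w=1; z (bound)=0
left-to-right use order: y, u, w
typing: ill-typed: an argument Int mismatches the expected Str
ordered: ✗, fails simple typing
linear: ✗, a type mismatch blocks all five
affine: ✗, the type mismatch rejects it
relevant: ✗, not simply typable
unrestricted: ✗, fails simple typing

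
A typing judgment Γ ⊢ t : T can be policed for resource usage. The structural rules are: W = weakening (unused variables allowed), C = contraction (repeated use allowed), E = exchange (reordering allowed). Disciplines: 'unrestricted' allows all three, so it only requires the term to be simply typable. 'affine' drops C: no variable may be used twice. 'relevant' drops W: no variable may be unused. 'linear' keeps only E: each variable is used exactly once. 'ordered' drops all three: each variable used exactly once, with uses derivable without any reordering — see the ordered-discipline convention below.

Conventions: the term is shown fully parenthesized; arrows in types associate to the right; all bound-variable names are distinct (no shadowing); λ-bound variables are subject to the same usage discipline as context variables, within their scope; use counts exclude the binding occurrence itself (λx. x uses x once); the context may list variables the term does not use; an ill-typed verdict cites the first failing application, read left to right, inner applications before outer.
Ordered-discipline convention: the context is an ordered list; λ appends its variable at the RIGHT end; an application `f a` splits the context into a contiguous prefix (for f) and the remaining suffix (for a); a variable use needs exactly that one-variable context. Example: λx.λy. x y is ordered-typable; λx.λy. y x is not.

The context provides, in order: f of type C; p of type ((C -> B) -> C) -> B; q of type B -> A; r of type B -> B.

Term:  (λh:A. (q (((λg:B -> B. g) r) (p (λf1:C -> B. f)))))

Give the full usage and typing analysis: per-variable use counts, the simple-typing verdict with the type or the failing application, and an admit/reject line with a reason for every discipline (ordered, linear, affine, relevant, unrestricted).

variable uses: f: 1×, p: 1×, q: 1×, r: 1×, h (λ-bound): 0×, g (λ-bound): 1×, f1 (λ-bound): 0×
use order (left to right): q, g, r, p, f
typing: ✓ — A -> A
ordered: ✗, needs weakening: h, f1 unused
linear: ✗, needs weakening: h, f1 unused
affine: ✓, no duplicate uses among f, p, q, r, h, g, f1
relevant: ✗, needs weakening: h, f1 unused
unrestricted: ✓, type-checks (A -> A) and nothing is barred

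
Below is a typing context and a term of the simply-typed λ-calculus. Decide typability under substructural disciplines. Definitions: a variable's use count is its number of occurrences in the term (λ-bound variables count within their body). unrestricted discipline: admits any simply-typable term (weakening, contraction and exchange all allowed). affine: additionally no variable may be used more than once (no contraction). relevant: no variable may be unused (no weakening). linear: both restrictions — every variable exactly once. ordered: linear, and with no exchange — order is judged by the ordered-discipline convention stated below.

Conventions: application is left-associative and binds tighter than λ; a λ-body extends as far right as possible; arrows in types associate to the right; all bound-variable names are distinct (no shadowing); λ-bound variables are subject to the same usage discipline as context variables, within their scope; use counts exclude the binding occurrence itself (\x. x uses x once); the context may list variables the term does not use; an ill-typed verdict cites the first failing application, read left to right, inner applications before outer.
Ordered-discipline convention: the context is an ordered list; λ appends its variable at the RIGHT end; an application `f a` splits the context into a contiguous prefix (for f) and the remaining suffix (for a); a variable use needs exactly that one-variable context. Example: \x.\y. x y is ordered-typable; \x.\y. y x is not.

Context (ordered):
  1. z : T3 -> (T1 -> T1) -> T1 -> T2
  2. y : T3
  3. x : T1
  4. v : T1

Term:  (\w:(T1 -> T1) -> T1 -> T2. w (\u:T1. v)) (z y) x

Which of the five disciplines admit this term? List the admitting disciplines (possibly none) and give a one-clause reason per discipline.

admitted by: affine, unrestricted
counts: z: 1×; y: 1×; x: 1×; v: 1×; w (bound): 1×; u (bound): 0×
left-to-right use order: w, v, z, y, x
typing: ✓ — T2
ordered: ✗ — u never used (weakening)
linear: ✗ — u never used (weakening)
affine: ✓ — z, y, x, v, w, u: no repeats, contraction unneeded
relevant: ✗ — u never used (weakening)
unrestricted: ✓ — well-typed at T2; no restrictions here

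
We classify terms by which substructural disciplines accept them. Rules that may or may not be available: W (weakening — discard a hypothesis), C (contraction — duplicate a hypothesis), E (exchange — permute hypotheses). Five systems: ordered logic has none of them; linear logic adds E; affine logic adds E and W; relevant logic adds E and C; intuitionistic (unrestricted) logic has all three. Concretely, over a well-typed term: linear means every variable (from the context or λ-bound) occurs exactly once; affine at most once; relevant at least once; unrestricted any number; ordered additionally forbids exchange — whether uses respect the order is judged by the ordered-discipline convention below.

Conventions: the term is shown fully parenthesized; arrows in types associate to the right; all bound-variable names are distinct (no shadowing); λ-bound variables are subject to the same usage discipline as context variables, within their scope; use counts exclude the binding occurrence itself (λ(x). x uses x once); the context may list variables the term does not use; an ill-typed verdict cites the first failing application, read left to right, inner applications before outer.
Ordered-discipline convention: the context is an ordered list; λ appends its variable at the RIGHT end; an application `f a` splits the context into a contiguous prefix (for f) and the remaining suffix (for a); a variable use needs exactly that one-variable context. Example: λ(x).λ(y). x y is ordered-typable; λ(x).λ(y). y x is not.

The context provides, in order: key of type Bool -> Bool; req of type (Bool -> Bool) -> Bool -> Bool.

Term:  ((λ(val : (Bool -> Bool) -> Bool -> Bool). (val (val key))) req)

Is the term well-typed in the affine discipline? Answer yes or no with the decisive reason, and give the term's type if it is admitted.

no — needs contraction — val ×2
counts: key: 1×, req: 1×, val [bound]: 2×
order of uses: val, val, key, req
typing: the term checks, with type Bool -> Bool
all disciplines: ordered ✗; linear ✗; affine ✗; relevant ✓; unrestricted ✓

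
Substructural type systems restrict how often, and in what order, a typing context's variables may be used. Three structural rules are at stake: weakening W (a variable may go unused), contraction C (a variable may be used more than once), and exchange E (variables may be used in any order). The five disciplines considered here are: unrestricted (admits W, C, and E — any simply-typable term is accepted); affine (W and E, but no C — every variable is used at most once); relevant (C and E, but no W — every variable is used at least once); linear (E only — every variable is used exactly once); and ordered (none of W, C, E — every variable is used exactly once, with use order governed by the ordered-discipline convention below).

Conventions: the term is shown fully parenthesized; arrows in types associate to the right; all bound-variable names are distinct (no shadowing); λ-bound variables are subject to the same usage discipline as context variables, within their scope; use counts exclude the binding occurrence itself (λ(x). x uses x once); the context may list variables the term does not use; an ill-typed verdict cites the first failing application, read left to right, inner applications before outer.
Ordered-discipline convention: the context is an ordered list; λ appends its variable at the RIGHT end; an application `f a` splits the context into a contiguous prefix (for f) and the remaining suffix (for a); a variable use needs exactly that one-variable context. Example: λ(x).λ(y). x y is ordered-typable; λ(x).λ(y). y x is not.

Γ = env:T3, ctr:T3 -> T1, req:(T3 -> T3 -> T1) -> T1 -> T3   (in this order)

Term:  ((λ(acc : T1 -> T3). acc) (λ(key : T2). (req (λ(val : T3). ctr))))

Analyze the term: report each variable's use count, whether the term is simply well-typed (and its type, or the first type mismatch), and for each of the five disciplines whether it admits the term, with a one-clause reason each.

variable uses: env: 0×; ctr: 1×; req: 1×; acc (bound): 1×; key (bound): 0×; val (bound): 0×
use order (left to right): acc, req, ctr
typing: ill-typed: an argument T2 -> T1 -> T3 mismatches the expected T1 -> T3
ordered ✗ (the type mismatch rejects it)
linear ✗ (not simply typable)
affine ✗ (fails simple typing)
relevant ✗ (a type mismatch blocks all five)
unrestricted ✗ (the type mismatch rejects it)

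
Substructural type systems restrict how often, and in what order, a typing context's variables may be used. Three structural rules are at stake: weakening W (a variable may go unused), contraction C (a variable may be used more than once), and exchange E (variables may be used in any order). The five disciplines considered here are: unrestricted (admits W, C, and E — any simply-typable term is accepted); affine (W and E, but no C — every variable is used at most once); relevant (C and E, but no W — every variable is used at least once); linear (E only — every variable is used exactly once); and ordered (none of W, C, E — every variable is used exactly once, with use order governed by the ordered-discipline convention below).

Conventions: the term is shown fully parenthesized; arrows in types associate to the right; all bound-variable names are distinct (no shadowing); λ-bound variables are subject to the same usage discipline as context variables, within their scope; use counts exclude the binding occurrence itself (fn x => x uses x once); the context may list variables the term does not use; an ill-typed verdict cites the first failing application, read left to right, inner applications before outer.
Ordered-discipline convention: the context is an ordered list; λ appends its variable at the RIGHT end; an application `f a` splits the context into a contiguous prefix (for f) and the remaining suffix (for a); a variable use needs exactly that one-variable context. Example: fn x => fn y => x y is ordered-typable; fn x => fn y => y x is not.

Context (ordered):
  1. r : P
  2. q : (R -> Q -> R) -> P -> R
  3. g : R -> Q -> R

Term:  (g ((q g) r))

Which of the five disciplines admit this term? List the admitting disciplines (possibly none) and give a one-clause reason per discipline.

admitted in: relevant, unrestricted
usage: r ×1; q ×1; g ×2
left-to-right use order: g, q, g, r
typing: well-typed — term : Q -> R
ordered ✗ (needs contraction — g ×2)
linear ✗ (needs contraction — g ×2)
affine ✗ (needs contraction — g ×2)
relevant ✓ (none of r, q, g goes unused)
unrestricted ✓ (typability at Q -> R is all that's needed)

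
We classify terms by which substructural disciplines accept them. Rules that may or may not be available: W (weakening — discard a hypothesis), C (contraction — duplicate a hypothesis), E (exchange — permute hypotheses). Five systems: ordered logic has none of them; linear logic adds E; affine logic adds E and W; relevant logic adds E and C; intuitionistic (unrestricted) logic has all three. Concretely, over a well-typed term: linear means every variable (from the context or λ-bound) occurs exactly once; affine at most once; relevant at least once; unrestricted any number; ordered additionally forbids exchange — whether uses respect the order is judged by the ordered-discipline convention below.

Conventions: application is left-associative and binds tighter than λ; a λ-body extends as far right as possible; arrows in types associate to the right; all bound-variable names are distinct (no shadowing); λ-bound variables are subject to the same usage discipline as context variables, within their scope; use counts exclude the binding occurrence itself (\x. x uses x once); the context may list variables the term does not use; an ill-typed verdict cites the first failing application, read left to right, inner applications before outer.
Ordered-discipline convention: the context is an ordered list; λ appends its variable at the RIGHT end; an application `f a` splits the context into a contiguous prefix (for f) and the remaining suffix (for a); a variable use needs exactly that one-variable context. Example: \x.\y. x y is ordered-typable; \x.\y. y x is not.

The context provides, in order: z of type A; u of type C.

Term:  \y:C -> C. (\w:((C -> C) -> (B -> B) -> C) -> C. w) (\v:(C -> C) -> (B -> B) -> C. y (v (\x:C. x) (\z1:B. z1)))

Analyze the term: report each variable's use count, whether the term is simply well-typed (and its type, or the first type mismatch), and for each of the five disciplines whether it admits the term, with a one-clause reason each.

use counts: z: 0×, u: 0×, y [bound]: 1×, w [bound]: 1×, v [bound]: 1×, x [bound]: 1×, z1 [bound]: 1×
uses in reading order: w, y, v, x, z1
typing: well-typed — term : (C -> C) -> ((C -> C) -> (B -> B) -> C) -> C
ordered: ✗, z, u left unused
linear: ✗, z, u left unused
affine: ✓, at most one use each (z, u, y, w, v, x, z1)
relevant: ✗, z, u left unused
unrestricted: ✓, well-typed at (C -> C) -> ((C -> C) -> (B -> B) -> C) -> C; no restrictions here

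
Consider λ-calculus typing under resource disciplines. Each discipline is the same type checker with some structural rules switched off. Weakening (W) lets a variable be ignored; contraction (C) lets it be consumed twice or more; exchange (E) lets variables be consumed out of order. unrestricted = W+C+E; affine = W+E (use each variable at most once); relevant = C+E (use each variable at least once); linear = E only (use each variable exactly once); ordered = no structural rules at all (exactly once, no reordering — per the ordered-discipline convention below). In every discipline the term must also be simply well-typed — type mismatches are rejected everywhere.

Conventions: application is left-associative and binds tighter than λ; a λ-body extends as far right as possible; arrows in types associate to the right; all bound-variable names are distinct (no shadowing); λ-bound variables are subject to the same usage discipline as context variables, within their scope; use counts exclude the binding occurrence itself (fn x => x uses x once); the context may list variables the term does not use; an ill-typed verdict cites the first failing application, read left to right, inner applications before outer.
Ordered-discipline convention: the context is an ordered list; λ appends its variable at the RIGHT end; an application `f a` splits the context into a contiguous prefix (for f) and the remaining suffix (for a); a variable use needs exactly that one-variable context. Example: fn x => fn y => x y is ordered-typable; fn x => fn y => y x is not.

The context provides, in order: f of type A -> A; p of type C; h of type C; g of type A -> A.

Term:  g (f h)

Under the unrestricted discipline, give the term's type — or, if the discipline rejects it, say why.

not well-typed under unrestricted — not simply typable
counts: f: 1, p: 0, h: 1, g: 1
use order (left to right): g, f, h
typing: ill-typed: a function awaiting A gets C
summary: ordered ✗, linear ✗, affine ✗, relevant ✗, unrestricted ✗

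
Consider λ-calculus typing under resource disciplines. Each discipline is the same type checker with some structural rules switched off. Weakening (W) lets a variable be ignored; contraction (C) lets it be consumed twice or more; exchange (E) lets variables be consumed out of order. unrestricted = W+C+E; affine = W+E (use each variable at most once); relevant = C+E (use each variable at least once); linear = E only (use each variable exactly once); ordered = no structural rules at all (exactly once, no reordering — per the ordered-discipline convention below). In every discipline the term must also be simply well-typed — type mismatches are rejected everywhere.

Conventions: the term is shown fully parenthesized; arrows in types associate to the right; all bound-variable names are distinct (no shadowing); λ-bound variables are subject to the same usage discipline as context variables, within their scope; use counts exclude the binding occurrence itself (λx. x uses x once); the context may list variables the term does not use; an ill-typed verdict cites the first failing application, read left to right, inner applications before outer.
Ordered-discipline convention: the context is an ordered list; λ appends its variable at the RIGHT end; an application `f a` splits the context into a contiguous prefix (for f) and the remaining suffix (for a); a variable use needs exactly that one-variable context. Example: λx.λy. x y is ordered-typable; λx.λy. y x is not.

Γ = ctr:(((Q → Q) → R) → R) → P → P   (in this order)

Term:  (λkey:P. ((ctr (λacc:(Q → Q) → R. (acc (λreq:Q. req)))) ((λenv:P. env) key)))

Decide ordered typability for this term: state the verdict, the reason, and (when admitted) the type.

yes — ctr, key, acc, req, env once each; derivable with no W/C/E; term : P → P
counts: ctr: 1×; key (λ-bound): 1×; acc (λ-bound): 1×; req (λ-bound): 1×; env (λ-bound): 1×
uses in reading order: ctr, acc, req, env, key
typing: the term checks, with type P → P
summary: ordered ✓ · linear ✓ · affine ✓ · relevant ✓ · unrestricted ✓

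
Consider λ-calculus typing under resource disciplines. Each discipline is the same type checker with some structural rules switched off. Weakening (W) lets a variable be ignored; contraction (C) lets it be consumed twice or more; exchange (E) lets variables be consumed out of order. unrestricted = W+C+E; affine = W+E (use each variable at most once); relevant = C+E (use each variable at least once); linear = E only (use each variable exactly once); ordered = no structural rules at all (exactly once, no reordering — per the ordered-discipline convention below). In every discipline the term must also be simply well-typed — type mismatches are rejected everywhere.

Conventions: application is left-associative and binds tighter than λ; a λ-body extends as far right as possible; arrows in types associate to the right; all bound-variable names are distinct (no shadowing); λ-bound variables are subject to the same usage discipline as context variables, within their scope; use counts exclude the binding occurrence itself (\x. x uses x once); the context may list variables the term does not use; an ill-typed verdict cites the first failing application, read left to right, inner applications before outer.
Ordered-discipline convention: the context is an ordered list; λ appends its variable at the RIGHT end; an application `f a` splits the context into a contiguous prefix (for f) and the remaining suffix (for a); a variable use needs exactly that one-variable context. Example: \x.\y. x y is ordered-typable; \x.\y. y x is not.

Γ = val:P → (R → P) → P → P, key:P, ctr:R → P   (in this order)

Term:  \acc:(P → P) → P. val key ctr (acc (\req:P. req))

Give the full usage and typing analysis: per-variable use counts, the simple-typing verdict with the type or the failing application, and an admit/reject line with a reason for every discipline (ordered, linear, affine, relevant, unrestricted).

variable uses: val: 1×; key: 1×; ctr: 1×; acc [bound]: 1×; req [bound]: 1×
use order (left to right): val, key, ctr, acc, req
typing: the term checks, with type ((P → P) → P) → P
ordered ✓ (val, key, ctr, acc, req: once each, no exchange needed)
linear ✓ (each of val, key, ctr, acc, req used exactly once)
affine ✓ (val, key, ctr, acc, req: no repeats, contraction unneeded)
relevant ✓ (at least one use each (val, key, ctr, acc, req))
unrestricted ✓ (well-typed at ((P → P) → P) → P; no restrictions here)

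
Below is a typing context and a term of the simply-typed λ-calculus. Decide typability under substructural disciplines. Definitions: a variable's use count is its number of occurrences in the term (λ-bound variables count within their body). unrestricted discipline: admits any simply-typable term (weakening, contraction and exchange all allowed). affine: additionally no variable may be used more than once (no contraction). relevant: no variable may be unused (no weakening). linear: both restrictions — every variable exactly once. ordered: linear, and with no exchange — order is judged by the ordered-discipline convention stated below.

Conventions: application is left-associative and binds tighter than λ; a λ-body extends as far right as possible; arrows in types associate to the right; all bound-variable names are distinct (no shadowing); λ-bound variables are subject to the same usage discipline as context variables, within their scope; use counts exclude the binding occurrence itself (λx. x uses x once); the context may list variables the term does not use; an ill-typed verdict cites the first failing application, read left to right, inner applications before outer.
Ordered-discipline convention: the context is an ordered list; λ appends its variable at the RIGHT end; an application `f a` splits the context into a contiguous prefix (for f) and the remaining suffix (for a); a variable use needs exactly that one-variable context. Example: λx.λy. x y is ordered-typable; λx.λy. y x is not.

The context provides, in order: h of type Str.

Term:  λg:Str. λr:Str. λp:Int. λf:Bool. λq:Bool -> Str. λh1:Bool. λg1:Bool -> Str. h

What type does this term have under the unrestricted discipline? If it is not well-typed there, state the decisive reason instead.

term : Str -> Str -> Int -> Bool -> (Bool -> Str) -> Bool -> (Bool -> Str) -> Str
variable uses: h=1; g [bound]=0; r [bound]=0; p [bound]=0; f [bound]=0; q [bound]=0; h1 [bound]=0; g1 [bound]=0
uses in reading order: h
typing: well-typed at Str -> Str -> Int -> Bool -> (Bool -> Str) -> Bool -> (Bool -> Str) -> Str
per-discipline verdicts: ordered ✗ · linear ✗ · affine ✓ · relevant ✗ · unrestricted ✓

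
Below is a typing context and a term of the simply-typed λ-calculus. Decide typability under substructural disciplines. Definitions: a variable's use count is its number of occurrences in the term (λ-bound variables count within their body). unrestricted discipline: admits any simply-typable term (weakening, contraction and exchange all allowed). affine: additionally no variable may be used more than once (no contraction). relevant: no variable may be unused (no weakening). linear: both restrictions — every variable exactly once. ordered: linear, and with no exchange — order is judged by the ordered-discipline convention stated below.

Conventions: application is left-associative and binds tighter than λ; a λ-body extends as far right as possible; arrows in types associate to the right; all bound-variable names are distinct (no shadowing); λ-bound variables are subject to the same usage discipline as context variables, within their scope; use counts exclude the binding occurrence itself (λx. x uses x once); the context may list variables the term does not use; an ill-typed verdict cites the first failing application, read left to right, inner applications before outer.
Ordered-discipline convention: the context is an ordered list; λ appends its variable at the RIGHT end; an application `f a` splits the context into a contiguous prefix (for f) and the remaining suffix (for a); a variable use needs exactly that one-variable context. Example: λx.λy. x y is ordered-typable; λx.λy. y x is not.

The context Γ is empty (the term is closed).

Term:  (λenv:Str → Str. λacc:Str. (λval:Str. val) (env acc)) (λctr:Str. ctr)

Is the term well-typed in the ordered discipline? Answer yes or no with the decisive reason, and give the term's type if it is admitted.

yes — env, acc, val, ctr once each; derivable with no W/C/E; term : Str → Str
use counts: env [bound]: 1×, acc [bound]: 1×, val [bound]: 1×, ctr [bound]: 1×
use order (left to right): val, env, acc, ctr
typing: the term checks, with type Str → Str
per-discipline verdicts: ordered ✓ · linear ✓ · affine ✓ · relevant ✓ · unrestricted ✓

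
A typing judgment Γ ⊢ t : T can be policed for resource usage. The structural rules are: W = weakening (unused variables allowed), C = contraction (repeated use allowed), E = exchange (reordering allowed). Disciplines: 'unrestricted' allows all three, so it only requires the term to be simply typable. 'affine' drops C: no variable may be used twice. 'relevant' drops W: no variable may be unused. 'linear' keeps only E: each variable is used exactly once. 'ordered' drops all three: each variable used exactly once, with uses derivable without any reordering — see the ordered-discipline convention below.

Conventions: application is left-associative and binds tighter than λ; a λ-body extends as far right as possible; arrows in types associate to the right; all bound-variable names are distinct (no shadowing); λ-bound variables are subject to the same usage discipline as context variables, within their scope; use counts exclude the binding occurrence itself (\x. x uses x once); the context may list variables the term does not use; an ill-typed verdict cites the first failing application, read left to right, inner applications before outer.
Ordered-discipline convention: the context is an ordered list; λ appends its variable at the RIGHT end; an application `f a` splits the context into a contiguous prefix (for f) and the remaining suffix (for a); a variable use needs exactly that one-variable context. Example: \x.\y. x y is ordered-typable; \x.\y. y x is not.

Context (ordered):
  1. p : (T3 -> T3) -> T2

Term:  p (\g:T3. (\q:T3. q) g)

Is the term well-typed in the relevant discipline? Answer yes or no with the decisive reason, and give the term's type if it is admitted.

yes — every one of p, g, q appears; term : T2
counts: p: 1, g [bound]: 1, q [bound]: 1
order of uses: p, q, g
typing: well-typed at T2
per-discipline verdicts: ordered ✓ | linear ✓ | affine ✓ | relevant ✓ | unrestricted ✓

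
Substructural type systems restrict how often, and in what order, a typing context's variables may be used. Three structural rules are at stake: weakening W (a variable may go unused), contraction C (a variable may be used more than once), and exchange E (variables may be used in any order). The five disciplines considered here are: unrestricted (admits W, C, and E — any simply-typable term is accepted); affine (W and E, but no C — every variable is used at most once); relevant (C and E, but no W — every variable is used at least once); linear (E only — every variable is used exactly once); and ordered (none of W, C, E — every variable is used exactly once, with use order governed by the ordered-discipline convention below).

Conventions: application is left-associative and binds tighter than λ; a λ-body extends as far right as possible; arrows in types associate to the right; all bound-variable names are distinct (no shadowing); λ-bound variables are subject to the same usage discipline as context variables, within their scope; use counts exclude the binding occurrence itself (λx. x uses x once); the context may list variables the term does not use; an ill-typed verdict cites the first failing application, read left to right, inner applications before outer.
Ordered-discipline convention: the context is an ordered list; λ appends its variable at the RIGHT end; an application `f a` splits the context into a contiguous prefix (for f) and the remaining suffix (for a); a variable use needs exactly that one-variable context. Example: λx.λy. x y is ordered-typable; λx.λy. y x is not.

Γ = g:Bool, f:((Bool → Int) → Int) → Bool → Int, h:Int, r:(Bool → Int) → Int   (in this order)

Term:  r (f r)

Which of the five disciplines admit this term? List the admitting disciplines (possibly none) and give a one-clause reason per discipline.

accepted by: unrestricted
usage: g=0, f=1, h=0, r=2
order of uses: r, f, r
typing: ✓ — Int
ordered ✗ (needs contraction — r ×2; needs weakening: g, h unused)
linear ✗ (needs contraction — r ×2; needs weakening: g, h unused)
affine ✗ (needs contraction — r ×2)
relevant ✗ (needs weakening: g, h unused)
unrestricted ✓ (well-typed at Int; no restrictions here)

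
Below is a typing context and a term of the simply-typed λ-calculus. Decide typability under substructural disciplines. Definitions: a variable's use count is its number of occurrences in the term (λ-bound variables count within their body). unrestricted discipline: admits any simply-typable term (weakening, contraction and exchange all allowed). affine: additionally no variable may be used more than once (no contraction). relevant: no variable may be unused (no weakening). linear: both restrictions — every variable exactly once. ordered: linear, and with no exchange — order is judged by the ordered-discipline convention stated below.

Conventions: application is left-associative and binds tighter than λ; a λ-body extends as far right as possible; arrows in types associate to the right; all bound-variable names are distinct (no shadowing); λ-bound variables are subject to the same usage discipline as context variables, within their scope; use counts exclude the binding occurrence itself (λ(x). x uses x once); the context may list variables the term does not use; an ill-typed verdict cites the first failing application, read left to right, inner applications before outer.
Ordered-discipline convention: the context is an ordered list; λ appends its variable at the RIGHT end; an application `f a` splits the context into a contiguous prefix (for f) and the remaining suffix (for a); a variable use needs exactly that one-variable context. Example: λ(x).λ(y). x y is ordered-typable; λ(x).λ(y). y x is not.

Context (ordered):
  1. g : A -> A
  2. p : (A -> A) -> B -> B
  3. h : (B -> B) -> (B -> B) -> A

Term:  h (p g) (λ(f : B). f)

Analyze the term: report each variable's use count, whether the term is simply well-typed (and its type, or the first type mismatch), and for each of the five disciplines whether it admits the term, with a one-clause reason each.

counts: g=1, p=1, h=1, f (bound)=1
order of uses: h, p, g, f
typing: well-typed at A
ordered: ✗, use order h, p, g, f needs exchange
linear: ✓, single use per variable (g, p, h, f)
affine: ✓, none of g, p, h, f used more than once
relevant: ✓, at least one use each (g, p, h, f)
unrestricted: ✓, simply typable at A; W, C, E all held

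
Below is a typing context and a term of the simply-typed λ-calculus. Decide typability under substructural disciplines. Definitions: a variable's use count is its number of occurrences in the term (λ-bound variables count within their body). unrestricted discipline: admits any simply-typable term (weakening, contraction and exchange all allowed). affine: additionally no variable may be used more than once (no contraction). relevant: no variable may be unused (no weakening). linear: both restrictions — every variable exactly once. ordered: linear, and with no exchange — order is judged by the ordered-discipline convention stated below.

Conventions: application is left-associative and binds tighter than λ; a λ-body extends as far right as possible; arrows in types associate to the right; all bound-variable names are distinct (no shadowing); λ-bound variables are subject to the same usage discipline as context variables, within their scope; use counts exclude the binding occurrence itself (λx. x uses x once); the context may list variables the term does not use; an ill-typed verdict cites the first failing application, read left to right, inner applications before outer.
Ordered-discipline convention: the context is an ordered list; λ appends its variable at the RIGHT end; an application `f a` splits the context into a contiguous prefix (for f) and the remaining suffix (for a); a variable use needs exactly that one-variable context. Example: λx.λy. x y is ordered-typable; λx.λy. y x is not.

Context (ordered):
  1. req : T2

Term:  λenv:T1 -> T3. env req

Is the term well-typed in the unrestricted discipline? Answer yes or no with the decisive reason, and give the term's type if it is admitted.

no — the type mismatch rejects it
use counts: req: 1, env [bound]: 1
uses in reading order: env, req
typing: ill-typed: argument of type T2 where T1 is required
per-discipline verdicts: ordered ✗; linear ✗; affine ✗; relevant ✗; unrestricted ✗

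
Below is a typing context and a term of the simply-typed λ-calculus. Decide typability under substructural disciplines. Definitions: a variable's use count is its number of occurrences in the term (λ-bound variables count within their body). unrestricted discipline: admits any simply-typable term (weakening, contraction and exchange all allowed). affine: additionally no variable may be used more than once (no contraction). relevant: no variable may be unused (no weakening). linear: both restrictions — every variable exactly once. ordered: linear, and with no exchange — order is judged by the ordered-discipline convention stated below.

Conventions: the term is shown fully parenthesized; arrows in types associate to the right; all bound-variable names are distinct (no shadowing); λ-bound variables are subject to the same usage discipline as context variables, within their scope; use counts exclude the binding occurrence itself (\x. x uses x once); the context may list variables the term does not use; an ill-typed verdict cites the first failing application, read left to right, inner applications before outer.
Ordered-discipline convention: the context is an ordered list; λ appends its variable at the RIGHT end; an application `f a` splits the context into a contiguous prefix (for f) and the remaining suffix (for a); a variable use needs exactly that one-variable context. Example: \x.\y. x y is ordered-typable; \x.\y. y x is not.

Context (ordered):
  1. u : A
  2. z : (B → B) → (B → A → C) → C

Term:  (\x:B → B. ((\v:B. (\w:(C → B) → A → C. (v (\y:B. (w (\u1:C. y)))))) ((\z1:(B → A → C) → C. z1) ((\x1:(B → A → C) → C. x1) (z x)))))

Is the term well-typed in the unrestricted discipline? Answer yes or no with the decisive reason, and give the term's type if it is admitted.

no — a type mismatch blocks all five
usage: u=0, z=1, x (λ-bound)=1, v (λ-bound)=1, w (λ-bound)=1, y (λ-bound)=1, u1 (λ-bound)=0, z1 (λ-bound)=1, x1 (λ-bound)=1
left-to-right use order: v, w, y, z1, x1, z, x
typing: ill-typed: non-arrow in function slot: B
across the five disciplines: ordered ✗; linear ✗; affine ✗; relevant ✗; unrestricted ✗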